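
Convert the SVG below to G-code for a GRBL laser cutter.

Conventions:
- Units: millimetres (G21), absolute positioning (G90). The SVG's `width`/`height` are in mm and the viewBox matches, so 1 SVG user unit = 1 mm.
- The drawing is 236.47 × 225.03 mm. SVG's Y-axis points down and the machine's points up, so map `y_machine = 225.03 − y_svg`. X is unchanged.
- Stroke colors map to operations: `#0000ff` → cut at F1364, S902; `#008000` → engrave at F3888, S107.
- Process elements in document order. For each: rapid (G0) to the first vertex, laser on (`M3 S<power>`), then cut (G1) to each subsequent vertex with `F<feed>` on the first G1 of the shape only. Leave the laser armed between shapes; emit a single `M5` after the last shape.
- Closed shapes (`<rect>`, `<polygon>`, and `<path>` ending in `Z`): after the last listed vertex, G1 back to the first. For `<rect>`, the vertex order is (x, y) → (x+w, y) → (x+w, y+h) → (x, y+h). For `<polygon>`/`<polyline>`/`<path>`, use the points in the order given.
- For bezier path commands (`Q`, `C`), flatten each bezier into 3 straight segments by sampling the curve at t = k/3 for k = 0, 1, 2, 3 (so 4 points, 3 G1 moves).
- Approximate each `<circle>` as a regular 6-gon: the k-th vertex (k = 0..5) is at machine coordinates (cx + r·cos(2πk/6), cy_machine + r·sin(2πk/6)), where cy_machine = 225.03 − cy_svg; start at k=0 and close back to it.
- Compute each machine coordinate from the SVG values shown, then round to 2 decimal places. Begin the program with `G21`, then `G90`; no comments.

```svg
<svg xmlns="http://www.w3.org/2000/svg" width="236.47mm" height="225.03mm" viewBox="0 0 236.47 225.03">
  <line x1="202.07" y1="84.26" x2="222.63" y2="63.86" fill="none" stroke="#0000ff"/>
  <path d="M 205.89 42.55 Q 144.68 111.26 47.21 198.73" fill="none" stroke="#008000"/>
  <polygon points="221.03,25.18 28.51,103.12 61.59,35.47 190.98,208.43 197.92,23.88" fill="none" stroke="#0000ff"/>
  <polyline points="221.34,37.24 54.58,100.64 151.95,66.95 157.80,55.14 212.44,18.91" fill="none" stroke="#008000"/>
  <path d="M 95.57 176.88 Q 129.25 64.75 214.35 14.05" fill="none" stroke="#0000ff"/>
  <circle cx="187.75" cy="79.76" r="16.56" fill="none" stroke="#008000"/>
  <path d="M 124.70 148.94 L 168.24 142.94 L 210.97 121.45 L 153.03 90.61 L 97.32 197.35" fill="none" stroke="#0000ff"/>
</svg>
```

G21
G90
G0 X202.07 Y140.77
M3 S902
G1 X222.63 Y161.17 F1364
G0 X205.89 Y182.48
M3 S107
G1 X161.05 Y134.59 F3888
G1 X108.16 Y82.53
G1 X47.21 Y26.30
G0 X221.03 Y199.85
M3 S902
G1 X28.51 Y121.91 F1364
G1 X61.59 Y189.56
G1 X190.98 Y16.60
G1 X197.92 Y201.15
G1 X221.03 Y199.85
G0 X221.34 Y187.79
M3 S107
G1 X54.58 Y124.39 F3888
G1 X151.95 Y158.08
G1 X157.80 Y169.89
G1 X212.44 Y206.12
G0 X95.57 Y48.15
M3 S902
G1 X123.74 Y116.08 F1364
G1 X163.33 Y170.35
G1 X214.35 Y210.98
G0 X204.31 Y145.27
M3 S107
G1 X196.03 Y159.61 F3888
G1 X179.47 Y159.61
G1 X171.19 Y145.27
G1 X179.47 Y130.93
G1 X196.03 Y130.93
G1 X204.31 Y145.27
G0 X124.70 Y76.09
M3 S902
G1 X168.24 Y82.09 F1364
G1 X210.97 Y103.58
G1 X153.03 Y134.42
G1 X97.32 Y27.68
M5

viewBox `0 0 236.47 225.03` with mm width/height → 1 unit = 1 mm. Flip: y_m = 225.03 − y_svg.

**Shape 1** — `<line>` line segment, stroke `#0000ff` → cut (S902, F1364). Machine vertices: (202.07,140.77) → (222.63,161.17). Open path.

**Shape 2** — `<path>` quadratic bezier, stroke `#008000` → engrave (S107, F3888). Control points (SVG): P0=(205.89,42.55), P1=(144.68,111.26), P2=(47.21,198.73); sampled at t=k/3. Machine vertices: (205.89,182.48) → (161.05,134.59) → (108.16,82.53) → (47.21,26.30). Open path.

**Shape 3** — `<polygon>` closed polygon, stroke `#0000ff` → cut (S902, F1364). Machine vertices: (221.03,199.85) → (28.51,121.91) → (61.59,189.56) → (190.98,16.60) → (197.92,201.15) → (221.03,199.85). Closed: final G1 returns to the first vertex.

**Shape 4** — `<polyline>` open polyline, stroke `#008000` → engrave (S107, F3888). Machine vertices: (221.34,187.79) → (54.58,124.39) → (151.95,158.08) → (157.80,169.89) → (212.44,206.12). Open path.

**Shape 5** — `<path>` quadratic bezier, stroke `#0000ff` → cut (S902, F1364). Control points (SVG): P0=(95.57,176.88), P1=(129.25,64.75), P2=(214.35,14.05); sampled at t=k/3. Machine vertices: (95.57,48.15) → (123.74,116.08) → (163.33,170.35) → (214.35,210.98). Open path.

**Shape 6** — `<circle>` circle, stroke `#008000` → engrave (S107, F3888). Machine vertices: (204.31,145.27) → (196.03,159.61) → (179.47,159.61) → (171.19,145.27) → (179.47,130.93) → (196.03,130.93) → (204.31,145.27). Closed: final G1 returns to the first vertex.

**Shape 7** — `<path>` open polyline, stroke `#0000ff` → cut (S902, F1364). Machine vertices: (124.70,76.09) → (168.24,82.09) → (210.97,103.58) → (153.03,134.42) → (97.32,27.68). Open path.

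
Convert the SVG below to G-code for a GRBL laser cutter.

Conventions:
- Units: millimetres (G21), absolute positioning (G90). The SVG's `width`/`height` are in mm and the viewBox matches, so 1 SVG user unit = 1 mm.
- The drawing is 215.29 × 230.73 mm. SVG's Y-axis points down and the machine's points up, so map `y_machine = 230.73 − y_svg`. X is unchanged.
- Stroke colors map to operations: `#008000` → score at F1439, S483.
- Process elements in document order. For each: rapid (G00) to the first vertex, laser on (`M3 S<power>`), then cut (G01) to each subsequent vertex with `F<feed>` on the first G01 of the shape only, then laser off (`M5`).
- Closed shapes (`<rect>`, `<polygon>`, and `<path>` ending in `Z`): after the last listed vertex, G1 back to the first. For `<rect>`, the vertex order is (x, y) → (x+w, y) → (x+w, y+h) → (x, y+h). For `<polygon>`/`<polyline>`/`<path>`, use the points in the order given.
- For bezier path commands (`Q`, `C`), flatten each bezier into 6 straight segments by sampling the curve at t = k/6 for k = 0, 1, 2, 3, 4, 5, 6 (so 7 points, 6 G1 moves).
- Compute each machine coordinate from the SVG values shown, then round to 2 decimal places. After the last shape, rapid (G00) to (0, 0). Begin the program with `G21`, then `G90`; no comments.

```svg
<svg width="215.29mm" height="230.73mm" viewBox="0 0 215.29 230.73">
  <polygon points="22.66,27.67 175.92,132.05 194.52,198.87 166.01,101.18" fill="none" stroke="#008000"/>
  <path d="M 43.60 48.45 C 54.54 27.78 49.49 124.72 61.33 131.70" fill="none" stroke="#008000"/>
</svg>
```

1 u = 1 mm; y_m = 230.73 − y.

[1] `<polygon>` closed polygon, #008000→score S483 F1439: (22.66,203.06) → (175.92,98.68) → (194.52,31.86) → (166.01,129.55) → (22.66,203.06) (closed)

[2] `<path>` cubic bezier, #008000→score S483 F1439: (43.60,182.28) → (47.89,183.78) → (50.43,171.43) → (52.13,151.02) → (53.90,128.31) → (56.67,109.06) → (61.33,99.03)

G21
G90
G00 X22.66 Y203.06
M3 S483
G01 X175.92 Y98.68 F1439
G01 X194.52 Y31.86
G01 X166.01 Y129.55
G01 X22.66 Y203.06
M5
G00 X43.60 Y182.28
M3 S483
G01 X47.89 Y183.78 F1439
G01 X50.43 Y171.43
G01 X52.13 Y151.02
G01 X53.90 Y128.31
G01 X56.67 Y109.06
G01 X61.33 Y99.03
M5
G00 X0.00 Y0.00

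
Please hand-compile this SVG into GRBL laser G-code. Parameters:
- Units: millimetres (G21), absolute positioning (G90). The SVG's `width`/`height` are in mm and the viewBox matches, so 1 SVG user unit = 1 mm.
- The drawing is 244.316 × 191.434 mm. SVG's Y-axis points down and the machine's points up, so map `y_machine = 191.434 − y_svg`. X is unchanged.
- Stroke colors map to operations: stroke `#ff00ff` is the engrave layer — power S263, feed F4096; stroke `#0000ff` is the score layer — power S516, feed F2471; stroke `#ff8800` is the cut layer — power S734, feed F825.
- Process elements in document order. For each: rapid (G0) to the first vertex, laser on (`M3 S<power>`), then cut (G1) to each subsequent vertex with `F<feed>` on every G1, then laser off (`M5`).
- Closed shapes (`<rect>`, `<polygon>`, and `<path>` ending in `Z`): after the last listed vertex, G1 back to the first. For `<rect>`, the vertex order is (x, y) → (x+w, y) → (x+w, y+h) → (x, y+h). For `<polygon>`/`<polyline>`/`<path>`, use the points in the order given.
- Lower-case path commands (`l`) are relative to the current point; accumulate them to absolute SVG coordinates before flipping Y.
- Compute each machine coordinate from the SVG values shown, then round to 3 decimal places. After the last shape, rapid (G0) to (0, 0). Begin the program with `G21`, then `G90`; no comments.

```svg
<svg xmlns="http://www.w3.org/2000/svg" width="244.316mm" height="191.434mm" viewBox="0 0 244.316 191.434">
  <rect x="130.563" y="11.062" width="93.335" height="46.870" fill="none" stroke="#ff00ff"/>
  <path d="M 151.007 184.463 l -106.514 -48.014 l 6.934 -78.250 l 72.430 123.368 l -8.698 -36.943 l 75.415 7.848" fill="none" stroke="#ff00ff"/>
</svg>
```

G21
G90
G0 X130.563 Y180.372
M3 S263
G1 X223.898 Y180.372 F4096
G1 X223.898 Y133.502 F4096
G1 X130.563 Y133.502 F4096
G1 X130.563 Y180.372 F4096
M5
G0 X151.007 Y6.971
M3 S263
G1 X44.493 Y54.985 F4096
G1 X51.427 Y133.235 F4096
G1 X123.857 Y9.867 F4096
G1 X115.159 Y46.810 F4096
G1 X190.574 Y38.962 F4096
M5
G0 X0.000 Y0.000

Since the viewBox matches the mm dimensions, user units are millimetres directly. The only transform is the Y-flip y_m = 191.434 − y_svg.

Shape 1 is a rectangle drawn with `<rect>`. Its stroke #ff00ff means engrave at S263, F4096. After flipping Y the toolpath is (130.563,180.372) → (223.898,180.372) → (223.898,133.502) → (130.563,133.502) → (130.563,180.372), returning to the start.

Shape 2 is a open polyline drawn with `<path>`. Its stroke #ff00ff means engrave at S263, F4096. After flipping Y the toolpath is (151.007,6.971) → (44.493,54.985) → (51.427,133.235) → (123.857,9.867) → (115.159,46.810) → (190.574,38.962).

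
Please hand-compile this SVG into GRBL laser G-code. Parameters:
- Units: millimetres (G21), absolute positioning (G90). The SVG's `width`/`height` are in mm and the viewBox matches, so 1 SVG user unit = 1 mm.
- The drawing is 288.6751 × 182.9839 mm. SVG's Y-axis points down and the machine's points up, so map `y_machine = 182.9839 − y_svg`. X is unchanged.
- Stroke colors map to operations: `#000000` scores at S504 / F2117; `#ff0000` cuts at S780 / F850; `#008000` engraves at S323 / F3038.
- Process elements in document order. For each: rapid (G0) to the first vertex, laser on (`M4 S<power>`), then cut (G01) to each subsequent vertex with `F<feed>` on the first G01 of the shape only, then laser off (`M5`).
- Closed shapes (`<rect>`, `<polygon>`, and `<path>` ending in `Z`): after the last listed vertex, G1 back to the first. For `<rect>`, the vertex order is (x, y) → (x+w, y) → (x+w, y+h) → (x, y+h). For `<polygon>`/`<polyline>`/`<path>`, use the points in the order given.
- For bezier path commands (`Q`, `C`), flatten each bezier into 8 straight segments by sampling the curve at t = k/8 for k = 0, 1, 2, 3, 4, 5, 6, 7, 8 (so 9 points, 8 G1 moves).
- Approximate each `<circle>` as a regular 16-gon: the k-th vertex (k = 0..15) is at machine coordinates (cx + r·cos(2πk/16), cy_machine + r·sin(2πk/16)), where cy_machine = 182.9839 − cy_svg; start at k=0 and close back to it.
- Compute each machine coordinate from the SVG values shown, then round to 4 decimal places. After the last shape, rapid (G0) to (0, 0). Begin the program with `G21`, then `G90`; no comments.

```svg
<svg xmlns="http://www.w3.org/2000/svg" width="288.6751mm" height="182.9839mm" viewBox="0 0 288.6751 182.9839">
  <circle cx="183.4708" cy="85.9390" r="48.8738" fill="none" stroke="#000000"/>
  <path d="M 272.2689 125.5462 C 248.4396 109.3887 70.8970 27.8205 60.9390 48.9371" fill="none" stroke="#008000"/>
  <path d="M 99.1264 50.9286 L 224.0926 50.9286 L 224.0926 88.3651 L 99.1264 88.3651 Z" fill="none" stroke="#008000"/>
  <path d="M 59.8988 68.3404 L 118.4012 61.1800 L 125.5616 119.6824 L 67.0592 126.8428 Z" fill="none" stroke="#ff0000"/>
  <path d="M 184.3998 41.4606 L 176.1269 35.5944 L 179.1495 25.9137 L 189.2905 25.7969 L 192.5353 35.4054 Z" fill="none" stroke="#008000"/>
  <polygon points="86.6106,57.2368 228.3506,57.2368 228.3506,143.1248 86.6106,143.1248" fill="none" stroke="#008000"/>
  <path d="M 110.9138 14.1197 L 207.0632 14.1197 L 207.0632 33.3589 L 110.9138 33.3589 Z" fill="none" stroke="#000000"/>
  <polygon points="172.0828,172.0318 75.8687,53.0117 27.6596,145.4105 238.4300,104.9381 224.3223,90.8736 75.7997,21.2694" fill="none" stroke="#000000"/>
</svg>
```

1 u = 1 mm; y_m = 182.9839 − y.

[1] `<circle>` circle, #000000→score S504 F2117: (232.3446,97.0449) → (228.6243,115.7481) → (218.0298,131.6039) → (202.1740,142.1984) → (183.4708,145.9187) → (164.7676,142.1984) → (148.9118,131.6039) → (138.3173,115.7481) → (134.5970,97.0449) → (138.3173,78.3417) → (148.9118,62.4859) → (164.7676,51.8914) → (183.4708,48.1711) → (202.1740,51.8914) → (218.0298,62.4859) → (228.6243,78.3417) → (232.3446,97.0449) (closed)

[2] `<path>` cubic bezier, #008000→engrave S323 F3038: (272.2689,57.4377) → (256.7551,66.2346) → (230.5960,79.1938) → (197.5566,94.3456) → (161.4022,109.7200) → (125.8981,123.3472) → (94.8093,133.2573) → (71.9012,137.4805) → (60.9390,134.0468)

[3] `<path>` rectangle, #008000→engrave S323 F3038: (99.1264,132.0553) → (224.0926,132.0553) → (224.0926,94.6188) → (99.1264,94.6188) → (99.1264,132.0553) (closed)

[4] `<path>` regular polygon, #ff0000→cut S780 F850: (59.8988,114.6435) → (118.4012,121.8039) → (125.5616,63.3015) → (67.0592,56.1411) → (59.8988,114.6435) (closed)

[5] `<path>` regular polygon, #008000→engrave S323 F3038: (184.3998,141.5233) → (176.1269,147.3895) → (179.1495,157.0702) → (189.2905,157.1870) → (192.5353,147.5785) → (184.3998,141.5233) (closed)

[6] `<polygon>` rectangle, #008000→engrave S323 F3038: (86.6106,125.7471) → (228.3506,125.7471) → (228.3506,39.8591) → (86.6106,39.8591) → (86.6106,125.7471) (closed)

[7] `<path>` rectangle, #000000→score S504 F2117: (110.9138,168.8642) → (207.0632,168.8642) → (207.0632,149.6250) → (110.9138,149.6250) → (110.9138,168.8642) (closed)

[8] `<polygon>` closed polygon, #000000→score S504 F2117: (172.0828,10.9521) → (75.8687,129.9722) → (27.6596,37.5734) → (238.4300,78.0458) → (224.3223,92.1103) → (75.7997,161.7145) → (172.0828,10.9521) (closed)

G21
G90
G0 X232.3446 Y97.0449
M4 S504
G01 X228.6243 Y115.7481 F2117
G01 X218.0298 Y131.6039
G01 X202.1740 Y142.1984
G01 X183.4708 Y145.9187
G01 X164.7676 Y142.1984
G01 X148.9118 Y131.6039
G01 X138.3173 Y115.7481
G01 X134.5970 Y97.0449
G01 X138.3173 Y78.3417
G01 X148.9118 Y62.4859
G01 X164.7676 Y51.8914
G01 X183.4708 Y48.1711
G01 X202.1740 Y51.8914
G01 X218.0298 Y62.4859
G01 X228.6243 Y78.3417
G01 X232.3446 Y97.0449
M5
G0 X272.2689 Y57.4377
M4 S323
G01 X256.7551 Y66.2346 F3038
G01 X230.5960 Y79.1938
G01 X197.5566 Y94.3456
G01 X161.4022 Y109.7200
G01 X125.8981 Y123.3472
G01 X94.8093 Y133.2573
G01 X71.9012 Y137.4805
G01 X60.9390 Y134.0468
M5
G0 X99.1264 Y132.0553
M4 S323
G01 X224.0926 Y132.0553 F3038
G01 X224.0926 Y94.6188
G01 X99.1264 Y94.6188
G01 X99.1264 Y132.0553
M5
G0 X59.8988 Y114.6435
M4 S780
G01 X118.4012 Y121.8039 F850
G01 X125.5616 Y63.3015
G01 X67.0592 Y56.1411
G01 X59.8988 Y114.6435
M5
G0 X184.3998 Y141.5233
M4 S323
G01 X176.1269 Y147.3895 F3038
G01 X179.1495 Y157.0702
G01 X189.2905 Y157.1870
G01 X192.5353 Y147.5785
G01 X184.3998 Y141.5233
M5
G0 X86.6106 Y125.7471
M4 S323
G01 X228.3506 Y125.7471 F3038
G01 X228.3506 Y39.8591
G01 X86.6106 Y39.8591
G01 X86.6106 Y125.7471
M5
G0 X110.9138 Y168.8642
M4 S504
G01 X207.0632 Y168.8642 F2117
G01 X207.0632 Y149.6250
G01 X110.9138 Y149.6250
G01 X110.9138 Y168.8642
M5
G0 X172.0828 Y10.9521
M4 S504
G01 X75.8687 Y129.9722 F2117
G01 X27.6596 Y37.5734
G01 X238.4300 Y78.0458
G01 X224.3223 Y92.1103
G01 X75.7997 Y161.7145
G01 X172.0828 Y10.9521
M5
G0 X0.0000 Y0.0000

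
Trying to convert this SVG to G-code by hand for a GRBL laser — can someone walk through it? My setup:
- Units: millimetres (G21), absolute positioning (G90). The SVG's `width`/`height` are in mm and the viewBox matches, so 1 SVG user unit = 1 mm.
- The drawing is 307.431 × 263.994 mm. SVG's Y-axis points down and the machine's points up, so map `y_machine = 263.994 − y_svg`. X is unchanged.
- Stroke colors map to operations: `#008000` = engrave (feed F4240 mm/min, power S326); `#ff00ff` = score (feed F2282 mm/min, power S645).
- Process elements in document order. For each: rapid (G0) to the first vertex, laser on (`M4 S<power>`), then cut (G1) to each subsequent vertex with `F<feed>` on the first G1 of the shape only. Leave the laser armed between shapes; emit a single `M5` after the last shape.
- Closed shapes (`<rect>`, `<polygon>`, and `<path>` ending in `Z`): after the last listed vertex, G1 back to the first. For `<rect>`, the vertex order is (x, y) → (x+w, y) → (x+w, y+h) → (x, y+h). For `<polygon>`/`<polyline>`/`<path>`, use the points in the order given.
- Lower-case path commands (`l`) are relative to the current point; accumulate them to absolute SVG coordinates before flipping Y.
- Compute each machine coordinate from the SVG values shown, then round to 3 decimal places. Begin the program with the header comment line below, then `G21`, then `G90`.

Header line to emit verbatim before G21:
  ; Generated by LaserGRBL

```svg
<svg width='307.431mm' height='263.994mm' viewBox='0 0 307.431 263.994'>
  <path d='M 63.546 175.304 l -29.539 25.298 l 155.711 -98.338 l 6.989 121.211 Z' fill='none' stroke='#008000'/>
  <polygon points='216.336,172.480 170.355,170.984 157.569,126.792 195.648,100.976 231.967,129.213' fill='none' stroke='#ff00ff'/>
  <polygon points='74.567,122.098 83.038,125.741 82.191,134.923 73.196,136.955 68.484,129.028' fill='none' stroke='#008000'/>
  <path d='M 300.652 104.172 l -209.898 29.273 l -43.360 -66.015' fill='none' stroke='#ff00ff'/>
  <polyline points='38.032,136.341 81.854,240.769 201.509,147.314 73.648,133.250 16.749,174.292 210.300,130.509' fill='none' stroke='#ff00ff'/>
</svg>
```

; Generated by LaserGRBL
G21
G90
G0 X63.546 Y88.690
M4 S326
G1 X34.007 Y63.392 F4240
G1 X189.718 Y161.730
G1 X196.707 Y40.519
G1 X63.546 Y88.690
G0 X216.336 Y91.514
M4 S645
G1 X170.355 Y93.010 F2282
G1 X157.569 Y137.202
G1 X195.648 Y163.018
G1 X231.967 Y134.781
G1 X216.336 Y91.514
G0 X74.567 Y141.896
M4 S326
G1 X83.038 Y138.253 F4240
G1 X82.191 Y129.071
G1 X73.196 Y127.039
G1 X68.484 Y134.966
G1 X74.567 Y141.896
G0 X300.652 Y159.822
M4 S645
G1 X90.754 Y130.549 F2282
G1 X47.394 Y196.564
G0 X38.032 Y127.653
M4 S645
G1 X81.854 Y23.225 F2282
G1 X201.509 Y116.680
G1 X73.648 Y130.744
G1 X16.749 Y89.702
G1 X210.300 Y133.485
M5

viewBox `0 0 307.431 263.994` with mm width/height → 1 unit = 1 mm. Flip: y_m = 263.994 − y_svg.

**Shape 1** — `<path>` closed polygon, stroke `#008000` → engrave (S326, F4240). Machine vertices: (63.546,88.690) → (34.007,63.392) → (189.718,161.730) → (196.707,40.519) → (63.546,88.690). Closed: final G1 returns to the first vertex.

**Shape 2** — `<polygon>` regular polygon, stroke `#ff00ff` → score (S645, F2282). Machine vertices: (216.336,91.514) → (170.355,93.010) → (157.569,137.202) → (195.648,163.018) → (231.967,134.781) → (216.336,91.514). Closed: final G1 returns to the first vertex.

**Shape 3** — `<polygon>` regular polygon, stroke `#008000` → engrave (S326, F4240). Machine vertices: (74.567,141.896) → (83.038,138.253) → (82.191,129.071) → (73.196,127.039) → (68.484,134.966) → (74.567,141.896). Closed: final G1 returns to the first vertex.

**Shape 4** — `<path>` open polyline, stroke `#ff00ff` → score (S645, F2282). Machine vertices: (300.652,159.822) → (90.754,130.549) → (47.394,196.564). Open path.

**Shape 5** — `<polyline>` open polyline, stroke `#ff00ff` → score (S645, F2282). Machine vertices: (38.032,127.653) → (81.854,23.225) → (201.509,116.680) → (73.648,130.744) → (16.749,89.702) → (210.300,133.485). Open path.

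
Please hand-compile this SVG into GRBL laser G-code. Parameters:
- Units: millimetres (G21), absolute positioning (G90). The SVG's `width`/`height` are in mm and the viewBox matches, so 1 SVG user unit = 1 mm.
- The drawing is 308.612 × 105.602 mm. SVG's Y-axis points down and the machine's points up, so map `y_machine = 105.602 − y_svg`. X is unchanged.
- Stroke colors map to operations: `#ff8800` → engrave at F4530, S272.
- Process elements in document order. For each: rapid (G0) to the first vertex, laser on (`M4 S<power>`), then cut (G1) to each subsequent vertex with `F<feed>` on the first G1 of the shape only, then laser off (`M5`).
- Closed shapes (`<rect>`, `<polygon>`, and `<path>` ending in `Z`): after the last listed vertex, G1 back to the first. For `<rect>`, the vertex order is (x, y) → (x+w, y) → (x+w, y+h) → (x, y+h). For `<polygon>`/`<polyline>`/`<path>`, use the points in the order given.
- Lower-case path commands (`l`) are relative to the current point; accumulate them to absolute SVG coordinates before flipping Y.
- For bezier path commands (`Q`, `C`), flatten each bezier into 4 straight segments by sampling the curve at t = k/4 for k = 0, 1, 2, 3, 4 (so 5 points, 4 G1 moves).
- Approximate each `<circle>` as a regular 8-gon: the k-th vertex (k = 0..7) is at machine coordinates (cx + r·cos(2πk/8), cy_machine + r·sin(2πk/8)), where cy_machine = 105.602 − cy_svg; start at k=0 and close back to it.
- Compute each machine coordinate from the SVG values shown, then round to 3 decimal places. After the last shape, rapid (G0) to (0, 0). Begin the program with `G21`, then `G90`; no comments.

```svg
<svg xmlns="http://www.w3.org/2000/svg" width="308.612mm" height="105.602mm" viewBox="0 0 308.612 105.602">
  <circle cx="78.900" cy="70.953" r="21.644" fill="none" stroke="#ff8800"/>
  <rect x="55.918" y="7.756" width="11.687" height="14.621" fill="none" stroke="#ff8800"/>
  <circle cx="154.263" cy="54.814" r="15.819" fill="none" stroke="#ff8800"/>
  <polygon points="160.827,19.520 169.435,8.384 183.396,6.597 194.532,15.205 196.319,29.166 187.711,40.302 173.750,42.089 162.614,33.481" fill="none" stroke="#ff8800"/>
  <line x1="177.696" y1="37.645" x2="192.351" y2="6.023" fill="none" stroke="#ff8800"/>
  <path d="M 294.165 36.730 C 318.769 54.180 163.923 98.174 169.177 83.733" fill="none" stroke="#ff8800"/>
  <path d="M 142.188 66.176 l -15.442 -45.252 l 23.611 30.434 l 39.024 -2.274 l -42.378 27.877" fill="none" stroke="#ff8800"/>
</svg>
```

viewBox `0 0 308.612 105.602` with mm width/height → 1 unit = 1 mm. Flip: y_m = 105.602 − y_svg.

**Shape 1** — `<circle>` circle, stroke `#ff8800` → engrave (S272, F4530). Machine vertices: (100.544,34.649) → (94.205,49.954) → (78.900,56.293) → (63.595,49.954) → (57.256,34.649) → (63.595,19.344) → (78.900,13.005) → (94.205,19.344) → (100.544,34.649). Closed: final G1 returns to the first vertex.

**Shape 2** — `<rect>` rectangle, stroke `#ff8800` → engrave (S272, F4530). Machine vertices: (55.918,97.846) → (67.605,97.846) → (67.605,83.225) → (55.918,83.225) → (55.918,97.846). Closed: final G1 returns to the first vertex.

**Shape 3** — `<circle>` circle, stroke `#ff8800` → engrave (S272, F4530). Machine vertices: (170.082,50.788) → (165.449,61.974) → (154.263,66.607) → (143.077,61.974) → (138.444,50.788) → (143.077,39.602) → (154.263,34.969) → (165.449,39.602) → (170.082,50.788). Closed: final G1 returns to the first vertex.

**Shape 4** — `<polygon>` regular polygon, stroke `#ff8800` → engrave (S272, F4530). Machine vertices: (160.827,86.082) → (169.435,97.218) → (183.396,99.005) → (194.532,90.397) → (196.319,76.436) → (187.711,65.300) → (173.750,63.513) → (162.614,72.121) → (160.827,86.082). Closed: final G1 returns to the first vertex.

**Shape 5** — `<line>` line segment, stroke `#ff8800` → engrave (S272, F4530). Machine vertices: (177.696,67.957) → (192.351,99.579). Open path.

**Shape 6** — `<path>` cubic bezier, stroke `#ff8800` → engrave (S272, F4530). Control points (SVG): P0=(294.165,36.730), P1=(318.769,54.180), P2=(163.923,98.174), P3=(169.177,83.733); sampled at t=k/4. Machine vertices: (294.165,68.872) → (284.277,52.135) → (238.927,33.411) → (189.950,20.667) → (169.177,21.869). Open path.

**Shape 7** — `<path>` open polyline, stroke `#ff8800` → engrave (S272, F4530). Machine vertices: (142.188,39.426) → (126.746,84.678) → (150.357,54.244) → (189.381,56.518) → (147.003,28.641). Open path.

G21
G90
G0 X100.544 Y34.649
M4 S272
G1 X94.205 Y49.954 F4530
G1 X78.900 Y56.293
G1 X63.595 Y49.954
G1 X57.256 Y34.649
G1 X63.595 Y19.344
G1 X78.900 Y13.005
G1 X94.205 Y19.344
G1 X100.544 Y34.649
M5
G0 X55.918 Y97.846
M4 S272
G1 X67.605 Y97.846 F4530
G1 X67.605 Y83.225
G1 X55.918 Y83.225
G1 X55.918 Y97.846
M5
G0 X170.082 Y50.788
M4 S272
G1 X165.449 Y61.974 F4530
G1 X154.263 Y66.607
G1 X143.077 Y61.974
G1 X138.444 Y50.788
G1 X143.077 Y39.602
G1 X154.263 Y34.969
G1 X165.449 Y39.602
G1 X170.082 Y50.788
M5
G0 X160.827 Y86.082
M4 S272
G1 X169.435 Y97.218 F4530
G1 X183.396 Y99.005
G1 X194.532 Y90.397
G1 X196.319 Y76.436
G1 X187.711 Y65.300
G1 X173.750 Y63.513
G1 X162.614 Y72.121
G1 X160.827 Y86.082
M5
G0 X177.696 Y67.957
M4 S272
G1 X192.351 Y99.579 F4530
M5
G0 X294.165 Y68.872
M4 S272
G1 X284.277 Y52.135 F4530
G1 X238.927 Y33.411
G1 X189.950 Y20.667
G1 X169.177 Y21.869
M5
G0 X142.188 Y39.426
M4 S272
G1 X126.746 Y84.678 F4530
G1 X150.357 Y54.244
G1 X189.381 Y56.518
G1 X147.003 Y28.641
M5
G0 X0.000 Y0.000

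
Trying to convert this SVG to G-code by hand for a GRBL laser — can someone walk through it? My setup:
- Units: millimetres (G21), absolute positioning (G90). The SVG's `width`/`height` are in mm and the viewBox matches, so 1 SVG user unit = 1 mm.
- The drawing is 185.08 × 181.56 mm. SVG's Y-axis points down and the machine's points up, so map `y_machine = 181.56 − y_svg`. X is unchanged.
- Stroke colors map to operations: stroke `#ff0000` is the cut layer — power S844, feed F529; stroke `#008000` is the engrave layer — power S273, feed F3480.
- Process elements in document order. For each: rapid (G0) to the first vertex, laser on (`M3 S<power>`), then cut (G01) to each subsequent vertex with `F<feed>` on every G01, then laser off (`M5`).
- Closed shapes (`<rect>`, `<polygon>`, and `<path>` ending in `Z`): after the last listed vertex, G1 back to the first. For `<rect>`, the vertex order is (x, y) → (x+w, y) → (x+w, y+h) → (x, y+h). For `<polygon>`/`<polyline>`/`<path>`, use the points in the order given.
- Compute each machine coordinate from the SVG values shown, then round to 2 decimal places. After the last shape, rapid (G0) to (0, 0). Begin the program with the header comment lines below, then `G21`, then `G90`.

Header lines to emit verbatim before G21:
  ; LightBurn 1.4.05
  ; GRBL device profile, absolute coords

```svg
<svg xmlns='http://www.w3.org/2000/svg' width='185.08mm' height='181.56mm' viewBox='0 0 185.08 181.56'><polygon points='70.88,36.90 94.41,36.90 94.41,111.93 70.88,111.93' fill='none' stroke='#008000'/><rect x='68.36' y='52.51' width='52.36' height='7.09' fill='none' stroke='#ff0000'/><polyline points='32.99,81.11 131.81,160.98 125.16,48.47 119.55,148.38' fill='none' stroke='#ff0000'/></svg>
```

; LightBurn 1.4.05
; GRBL device profile, absolute coords
G21
G90
G0 X70.88 Y144.66
M3 S273
G01 X94.41 Y144.66 F3480
G01 X94.41 Y69.63 F3480
G01 X70.88 Y69.63 F3480
G01 X70.88 Y144.66 F3480
M5
G0 X68.36 Y129.05
M3 S844
G01 X120.72 Y129.05 F529
G01 X120.72 Y121.96 F529
G01 X68.36 Y121.96 F529
G01 X68.36 Y129.05 F529
M5
G0 X32.99 Y100.45
M3 S844
G01 X131.81 Y20.58 F529
G01 X125.16 Y133.09 F529
G01 X119.55 Y33.18 F529
M5
G0 X0.00 Y0.00

viewBox `0 0 185.08 181.56` with mm width/height → 1 unit = 1 mm. Flip: y_m = 181.56 − y_svg.

**Shape 1** — `<polygon>` rectangle, stroke `#008000` → engrave (S273, F3480). Machine vertices: (70.88,144.66) → (94.41,144.66) → (94.41,69.63) → (70.88,69.63) → (70.88,144.66). Closed: final G1 returns to the first vertex.

**Shape 2** — `<rect>` rectangle, stroke `#ff0000` → cut (S844, F529). Machine vertices: (68.36,129.05) → (120.72,129.05) → (120.72,121.96) → (68.36,121.96) → (68.36,129.05). Closed: final G1 returns to the first vertex.

**Shape 3** — `<polyline>` open polyline, stroke `#ff0000` → cut (S844, F529). Machine vertices: (32.99,100.45) → (131.81,20.58) → (125.16,133.09) → (119.55,33.18). Open path.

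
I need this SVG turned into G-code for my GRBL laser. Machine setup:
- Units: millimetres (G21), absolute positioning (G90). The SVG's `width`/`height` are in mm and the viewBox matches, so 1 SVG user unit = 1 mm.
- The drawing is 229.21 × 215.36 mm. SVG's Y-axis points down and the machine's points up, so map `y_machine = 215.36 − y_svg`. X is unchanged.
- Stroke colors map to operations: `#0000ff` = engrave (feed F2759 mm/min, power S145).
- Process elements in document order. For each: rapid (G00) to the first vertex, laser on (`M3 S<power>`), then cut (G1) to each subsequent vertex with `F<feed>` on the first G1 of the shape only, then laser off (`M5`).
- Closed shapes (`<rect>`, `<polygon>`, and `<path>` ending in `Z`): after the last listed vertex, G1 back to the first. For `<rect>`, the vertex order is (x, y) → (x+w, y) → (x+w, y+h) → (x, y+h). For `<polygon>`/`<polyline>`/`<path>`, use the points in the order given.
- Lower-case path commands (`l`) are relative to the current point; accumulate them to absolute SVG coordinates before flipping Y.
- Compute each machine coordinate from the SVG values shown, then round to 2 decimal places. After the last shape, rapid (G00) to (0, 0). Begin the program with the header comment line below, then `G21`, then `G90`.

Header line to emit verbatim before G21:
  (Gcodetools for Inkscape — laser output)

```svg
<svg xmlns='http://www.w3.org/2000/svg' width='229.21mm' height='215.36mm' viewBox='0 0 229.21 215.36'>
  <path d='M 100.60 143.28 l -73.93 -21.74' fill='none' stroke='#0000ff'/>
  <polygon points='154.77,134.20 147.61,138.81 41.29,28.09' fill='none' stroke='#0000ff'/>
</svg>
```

1 u = 1 mm; y_m = 215.36 − y.

[1] `<path>` line segment, #0000ff→engrave S145 F2759: (100.60,72.08) → (26.67,93.82)

[2] `<polygon>` closed polygon, #0000ff→engrave S145 F2759: (154.77,81.16) → (147.61,76.55) → (41.29,187.27) → (154.77,81.16) (closed)

(Gcodetools for Inkscape — laser output)
G21
G90
G00 X100.60 Y72.08
M3 S145
G1 X26.67 Y93.82 F2759
M5
G00 X154.77 Y81.16
M3 S145
G1 X147.61 Y76.55 F2759
G1 X41.29 Y187.27
G1 X154.77 Y81.16
M5
G00 X0.00 Y0.00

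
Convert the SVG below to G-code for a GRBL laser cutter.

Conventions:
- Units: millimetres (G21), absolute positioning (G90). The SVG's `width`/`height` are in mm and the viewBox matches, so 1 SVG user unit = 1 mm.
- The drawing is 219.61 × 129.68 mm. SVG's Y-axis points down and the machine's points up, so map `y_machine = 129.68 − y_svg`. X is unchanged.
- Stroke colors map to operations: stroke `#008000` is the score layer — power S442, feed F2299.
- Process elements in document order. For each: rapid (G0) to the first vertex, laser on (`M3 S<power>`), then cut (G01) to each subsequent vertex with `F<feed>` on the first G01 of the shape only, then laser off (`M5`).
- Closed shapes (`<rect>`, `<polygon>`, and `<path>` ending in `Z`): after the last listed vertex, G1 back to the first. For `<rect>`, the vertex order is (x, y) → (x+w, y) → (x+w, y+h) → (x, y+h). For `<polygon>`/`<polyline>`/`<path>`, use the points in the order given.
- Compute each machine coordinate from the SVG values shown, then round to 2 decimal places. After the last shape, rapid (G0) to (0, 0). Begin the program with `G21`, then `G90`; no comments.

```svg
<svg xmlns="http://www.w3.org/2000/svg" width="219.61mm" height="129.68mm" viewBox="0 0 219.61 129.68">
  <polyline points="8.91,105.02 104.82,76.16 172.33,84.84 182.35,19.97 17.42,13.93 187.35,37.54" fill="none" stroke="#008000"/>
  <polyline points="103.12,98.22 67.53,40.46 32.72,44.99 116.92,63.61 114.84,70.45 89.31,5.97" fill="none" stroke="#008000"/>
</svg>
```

G21
G90
G0 X8.91 Y24.66
M3 S442
G01 X104.82 Y53.52 F2299
G01 X172.33 Y44.84
G01 X182.35 Y109.71
G01 X17.42 Y115.75
G01 X187.35 Y92.14
M5
G0 X103.12 Y31.46
M3 S442
G01 X67.53 Y89.22 F2299
G01 X32.72 Y84.69
G01 X116.92 Y66.07
G01 X114.84 Y59.23
G01 X89.31 Y123.71
M5
G0 X0.00 Y0.00

viewBox `0 0 219.61 129.68` with mm width/height → 1 unit = 1 mm. Flip: y_m = 129.68 − y_svg.

**Shape 1** — `<polyline>` open polyline, stroke `#008000` → score (S442, F2299). Machine vertices: (8.91,24.66) → (104.82,53.52) → (172.33,44.84) → (182.35,109.71) → (17.42,115.75) → (187.35,92.14). Open path.

**Shape 2** — `<polyline>` open polyline, stroke `#008000` → score (S442, F2299). Machine vertices: (103.12,31.46) → (67.53,89.22) → (32.72,84.69) → (116.92,66.07) → (114.84,59.23) → (89.31,123.71). Open path.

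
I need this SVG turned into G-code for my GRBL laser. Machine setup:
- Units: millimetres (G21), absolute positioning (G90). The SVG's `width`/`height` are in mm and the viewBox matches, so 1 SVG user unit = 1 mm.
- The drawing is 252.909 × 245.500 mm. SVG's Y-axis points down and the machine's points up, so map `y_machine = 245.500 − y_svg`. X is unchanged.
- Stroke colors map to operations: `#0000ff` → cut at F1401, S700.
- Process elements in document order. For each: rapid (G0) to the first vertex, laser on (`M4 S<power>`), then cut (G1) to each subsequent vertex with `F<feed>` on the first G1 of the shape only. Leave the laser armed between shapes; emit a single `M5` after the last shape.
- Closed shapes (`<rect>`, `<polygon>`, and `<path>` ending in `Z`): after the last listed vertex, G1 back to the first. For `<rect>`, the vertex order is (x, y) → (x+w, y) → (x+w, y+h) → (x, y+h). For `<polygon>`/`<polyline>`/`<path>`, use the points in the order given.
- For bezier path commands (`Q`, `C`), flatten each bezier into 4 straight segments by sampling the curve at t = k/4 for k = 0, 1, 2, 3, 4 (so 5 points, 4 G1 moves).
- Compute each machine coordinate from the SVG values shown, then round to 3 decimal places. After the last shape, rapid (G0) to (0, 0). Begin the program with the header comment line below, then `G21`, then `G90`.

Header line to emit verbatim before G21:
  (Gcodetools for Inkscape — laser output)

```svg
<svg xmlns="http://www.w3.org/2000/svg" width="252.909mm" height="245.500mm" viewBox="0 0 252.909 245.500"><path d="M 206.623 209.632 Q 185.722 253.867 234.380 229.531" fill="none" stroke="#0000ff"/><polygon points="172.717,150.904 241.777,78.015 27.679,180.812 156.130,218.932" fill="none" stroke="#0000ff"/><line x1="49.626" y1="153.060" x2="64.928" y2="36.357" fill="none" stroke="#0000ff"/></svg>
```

(Gcodetools for Inkscape — laser output)
G21
G90
G0 X206.623 Y35.868
M4 S700
G1 X200.520 Y18.036 F1401
G1 X203.112 Y8.776
G1 X214.398 Y8.087
G1 X234.380 Y15.969
G0 X172.717 Y94.596
M4 S700
G1 X241.777 Y167.485 F1401
G1 X27.679 Y64.688
G1 X156.130 Y26.568
G1 X172.717 Y94.596
G0 X49.626 Y92.440
M4 S700
G1 X64.928 Y209.143 F1401
M5
G0 X0.000 Y0.000

1 u = 1 mm; y_m = 245.500 − y.

[1] `<path>` quadratic bezier, #0000ff→cut S700 F1401: (206.623,35.868) → (200.520,18.036) → (203.112,8.776) → (214.398,8.087) → (234.380,15.969)

[2] `<polygon>` closed polygon, #0000ff→cut S700 F1401: (172.717,94.596) → (241.777,167.485) → (27.679,64.688) → (156.130,26.568) → (172.717,94.596) (closed)

[3] `<line>` line segment, #0000ff→cut S700 F1401: (49.626,92.440) → (64.928,209.143)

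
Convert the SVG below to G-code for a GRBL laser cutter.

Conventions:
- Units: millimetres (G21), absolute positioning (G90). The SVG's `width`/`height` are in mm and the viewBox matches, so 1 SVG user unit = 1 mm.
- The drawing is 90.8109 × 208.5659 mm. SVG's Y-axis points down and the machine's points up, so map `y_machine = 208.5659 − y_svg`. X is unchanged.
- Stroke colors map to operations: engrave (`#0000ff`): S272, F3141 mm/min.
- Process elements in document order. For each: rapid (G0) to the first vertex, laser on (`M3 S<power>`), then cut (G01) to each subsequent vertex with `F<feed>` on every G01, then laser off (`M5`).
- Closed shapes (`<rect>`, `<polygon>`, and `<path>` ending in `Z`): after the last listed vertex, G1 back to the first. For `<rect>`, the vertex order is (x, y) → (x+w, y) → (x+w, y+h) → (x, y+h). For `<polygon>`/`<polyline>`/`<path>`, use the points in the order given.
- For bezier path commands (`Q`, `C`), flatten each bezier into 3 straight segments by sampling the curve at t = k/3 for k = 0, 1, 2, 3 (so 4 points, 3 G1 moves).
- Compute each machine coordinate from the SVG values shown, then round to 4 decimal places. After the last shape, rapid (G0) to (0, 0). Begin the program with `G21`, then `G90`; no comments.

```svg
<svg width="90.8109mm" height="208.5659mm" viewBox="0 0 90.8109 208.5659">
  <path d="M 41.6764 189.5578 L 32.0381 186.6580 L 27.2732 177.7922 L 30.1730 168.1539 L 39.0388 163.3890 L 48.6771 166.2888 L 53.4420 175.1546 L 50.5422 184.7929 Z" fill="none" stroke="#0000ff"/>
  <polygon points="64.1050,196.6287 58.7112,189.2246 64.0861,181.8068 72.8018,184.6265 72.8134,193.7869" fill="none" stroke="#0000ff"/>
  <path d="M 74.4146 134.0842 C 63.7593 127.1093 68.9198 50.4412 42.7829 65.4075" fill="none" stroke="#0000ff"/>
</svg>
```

G21
G90
G0 X41.6764 Y19.0081
M3 S272
G01 X32.0381 Y21.9079 F3141
G01 X27.2732 Y30.7737 F3141
G01 X30.1730 Y40.4120 F3141
G01 X39.0388 Y45.1769 F3141
G01 X48.6771 Y42.2771 F3141
G01 X53.4420 Y33.4113 F3141
G01 X50.5422 Y23.7730 F3141
G01 X41.6764 Y19.0081 F3141
M5
G0 X64.1050 Y11.9372
M3 S272
G01 X58.7112 Y19.3413 F3141
G01 X64.0861 Y26.7591 F3141
G01 X72.8018 Y23.9394 F3141
G01 X72.8134 Y14.7790 F3141
G01 X64.1050 Y11.9372 F3141
M5
G0 X74.4146 Y74.4817
M3 S272
G01 X67.2863 Y98.7126 F3141
G01 X60.2323 Y133.5550 F3141
G01 X42.7829 Y143.1584 F3141
M5
G0 X0.0000 Y0.0000

Since the viewBox matches the mm dimensions, user units are millimetres directly. The only transform is the Y-flip y_m = 208.5659 − y_svg.

Shape 1 is a regular polygon drawn with `<path>`. Its stroke #0000ff means engrave at S272, F3141. After flipping Y the toolpath is (41.6764,19.0081) → (32.0381,21.9079) → (27.2732,30.7737) → (30.1730,40.4120) → (39.0388,45.1769) → (48.6771,42.2771) → (53.4420,33.4113) → (50.5422,23.7730) → (41.6764,19.0081), returning to the start.

Shape 2 is a regular polygon drawn with `<polygon>`. Its stroke #0000ff means engrave at S272, F3141. After flipping Y the toolpath is (64.1050,11.9372) → (58.7112,19.3413) → (64.0861,26.7591) → (72.8018,23.9394) → (72.8134,14.7790) → (64.1050,11.9372), returning to the start.

Shape 3 is a cubic bezier drawn with `<path>`. Its stroke #0000ff means engrave at S272, F3141. After flipping Y the toolpath is (74.4146,74.4817) → (67.2863,98.7126) → (60.2323,133.5550) → (42.7829,143.1584).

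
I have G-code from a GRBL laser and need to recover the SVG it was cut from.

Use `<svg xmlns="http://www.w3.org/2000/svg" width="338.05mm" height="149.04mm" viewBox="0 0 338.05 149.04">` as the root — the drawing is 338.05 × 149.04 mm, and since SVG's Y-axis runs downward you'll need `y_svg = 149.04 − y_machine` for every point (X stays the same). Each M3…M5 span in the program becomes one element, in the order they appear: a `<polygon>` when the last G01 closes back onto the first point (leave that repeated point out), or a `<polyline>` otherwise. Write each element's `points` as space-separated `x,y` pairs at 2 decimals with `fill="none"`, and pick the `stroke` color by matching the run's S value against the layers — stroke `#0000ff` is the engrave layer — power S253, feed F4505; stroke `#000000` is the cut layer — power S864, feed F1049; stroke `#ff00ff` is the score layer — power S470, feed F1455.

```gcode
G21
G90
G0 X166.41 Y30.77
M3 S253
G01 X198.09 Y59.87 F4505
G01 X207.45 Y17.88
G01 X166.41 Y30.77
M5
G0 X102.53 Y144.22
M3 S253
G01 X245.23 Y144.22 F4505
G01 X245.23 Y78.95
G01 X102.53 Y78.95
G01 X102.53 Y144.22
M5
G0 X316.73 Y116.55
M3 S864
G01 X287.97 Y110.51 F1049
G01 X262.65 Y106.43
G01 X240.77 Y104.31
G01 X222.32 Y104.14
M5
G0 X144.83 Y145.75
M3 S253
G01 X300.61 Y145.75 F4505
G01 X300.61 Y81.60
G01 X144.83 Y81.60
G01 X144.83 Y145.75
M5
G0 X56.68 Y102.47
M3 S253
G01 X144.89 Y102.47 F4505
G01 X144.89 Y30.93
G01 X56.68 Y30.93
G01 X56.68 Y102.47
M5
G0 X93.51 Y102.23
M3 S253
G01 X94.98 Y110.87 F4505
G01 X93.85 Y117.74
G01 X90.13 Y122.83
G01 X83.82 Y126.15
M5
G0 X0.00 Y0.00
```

Each laser-on run becomes one SVG element. Flip Y back into SVG space with y_svg = 149.04 − y_machine.

Run 1: the run's S253 means `#0000ff` (engrave). The run returns to its start, so emit a `<polygon>` with points (Y-flipped): 166.41,118.27 198.09,89.17 207.45,131.16.

Run 2: S253 ⇒ engrave layer `#0000ff`. The run returns to its start, so emit a `<polygon>` with points (Y-flipped): 102.53,4.82 245.23,4.82 245.23,70.09 102.53,70.09.

Run 3: power S864 maps to stroke `#000000` (cut). The run is open, so emit a `<polyline>` with points (Y-flipped): 316.73,32.49 287.97,38.53 262.65,42.61 240.77,44.73 222.32,44.90.

Run 4: S253 ⇒ engrave layer `#0000ff`. The run returns to its start, so emit a `<polygon>` with points (Y-flipped): 144.83,3.29 300.61,3.29 300.61,67.44 144.83,67.44.

Run 5: S253 ⇒ engrave layer `#0000ff`. The run returns to its start, so emit a `<polygon>` with points (Y-flipped): 56.68,46.57 144.89,46.57 144.89,118.11 56.68,118.11.

Run 6: the run's S253 means `#0000ff` (engrave). The run is open, so emit a `<polyline>` with points (Y-flipped): 93.51,46.81 94.98,38.17 93.85,31.30 90.13,26.21 83.82,22.89.

<svg xmlns="http://www.w3.org/2000/svg" width="338.05mm" height="149.04mm" viewBox="0 0 338.05 149.04">
  <polygon points="166.41,118.27 198.09,89.17 207.45,131.16" fill="none" stroke="#0000ff"/>
  <polygon points="102.53,4.82 245.23,4.82 245.23,70.09 102.53,70.09" fill="none" stroke="#0000ff"/>
  <polyline points="316.73,32.49 287.97,38.53 262.65,42.61 240.77,44.73 222.32,44.90" fill="none" stroke="#000000"/>
  <polygon points="144.83,3.29 300.61,3.29 300.61,67.44 144.83,67.44" fill="none" stroke="#0000ff"/>
  <polygon points="56.68,46.57 144.89,46.57 144.89,118.11 56.68,118.11" fill="none" stroke="#0000ff"/>
  <polyline points="93.51,46.81 94.98,38.17 93.85,31.30 90.13,26.21 83.82,22.89" fill="none" stroke="#0000ff"/>
</svg>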